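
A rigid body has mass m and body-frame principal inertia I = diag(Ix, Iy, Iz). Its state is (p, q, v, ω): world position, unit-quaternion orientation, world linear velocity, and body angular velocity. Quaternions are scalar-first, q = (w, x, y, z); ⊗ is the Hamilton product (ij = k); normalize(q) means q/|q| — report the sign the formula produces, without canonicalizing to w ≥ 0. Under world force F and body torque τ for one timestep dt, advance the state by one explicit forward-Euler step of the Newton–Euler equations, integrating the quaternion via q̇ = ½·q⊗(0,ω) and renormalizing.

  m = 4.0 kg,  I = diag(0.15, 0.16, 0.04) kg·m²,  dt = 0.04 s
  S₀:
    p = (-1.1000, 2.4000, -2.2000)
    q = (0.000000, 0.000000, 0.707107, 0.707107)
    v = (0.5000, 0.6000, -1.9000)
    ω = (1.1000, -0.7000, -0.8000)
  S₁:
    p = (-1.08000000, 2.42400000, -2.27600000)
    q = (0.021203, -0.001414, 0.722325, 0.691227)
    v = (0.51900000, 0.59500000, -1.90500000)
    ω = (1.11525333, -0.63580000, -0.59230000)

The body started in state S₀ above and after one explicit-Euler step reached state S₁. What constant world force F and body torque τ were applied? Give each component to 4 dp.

Δv = v₁−v₀ = (0.01900000, -0.00500000, -0.00500000)
applied force F = (1.9000, -0.5000, -0.5000)
ω₁ − ω₀ = (0.01525333, 0.06420000, 0.20770000)
gyro term ω₀×Iω₀ = (-0.0672, -0.0968, -0.0077)
τ = I·(Δω/dt) + ω₀×(Iω₀) = (-0.0100, 0.1600, 0.2000)

F = (1.9000, -0.5000, -0.5000)
τ = (-0.0100, 0.1600, 0.2000)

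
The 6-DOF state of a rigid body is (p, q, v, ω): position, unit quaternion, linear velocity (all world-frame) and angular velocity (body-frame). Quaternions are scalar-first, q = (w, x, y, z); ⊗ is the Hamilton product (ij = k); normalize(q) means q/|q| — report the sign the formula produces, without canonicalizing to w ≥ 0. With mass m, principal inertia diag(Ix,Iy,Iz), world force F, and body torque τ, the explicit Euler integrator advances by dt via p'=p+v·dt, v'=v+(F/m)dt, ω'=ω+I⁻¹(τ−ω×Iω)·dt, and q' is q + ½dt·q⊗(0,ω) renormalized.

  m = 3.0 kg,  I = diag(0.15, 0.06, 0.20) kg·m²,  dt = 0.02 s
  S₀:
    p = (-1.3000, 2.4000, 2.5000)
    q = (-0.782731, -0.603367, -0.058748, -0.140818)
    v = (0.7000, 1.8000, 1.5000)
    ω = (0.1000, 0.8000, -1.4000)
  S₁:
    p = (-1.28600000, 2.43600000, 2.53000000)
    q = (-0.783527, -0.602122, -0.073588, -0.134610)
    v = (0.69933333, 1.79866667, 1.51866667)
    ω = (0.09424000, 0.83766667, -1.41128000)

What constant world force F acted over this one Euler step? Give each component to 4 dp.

F = (-0.1000, -0.2000, 2.8000)

v₁ − v₀ = (-0.00066667, -0.00133333, 0.01866667)
m·(v₁−v₀)/dt = (-0.1000, -0.2000, 2.8000)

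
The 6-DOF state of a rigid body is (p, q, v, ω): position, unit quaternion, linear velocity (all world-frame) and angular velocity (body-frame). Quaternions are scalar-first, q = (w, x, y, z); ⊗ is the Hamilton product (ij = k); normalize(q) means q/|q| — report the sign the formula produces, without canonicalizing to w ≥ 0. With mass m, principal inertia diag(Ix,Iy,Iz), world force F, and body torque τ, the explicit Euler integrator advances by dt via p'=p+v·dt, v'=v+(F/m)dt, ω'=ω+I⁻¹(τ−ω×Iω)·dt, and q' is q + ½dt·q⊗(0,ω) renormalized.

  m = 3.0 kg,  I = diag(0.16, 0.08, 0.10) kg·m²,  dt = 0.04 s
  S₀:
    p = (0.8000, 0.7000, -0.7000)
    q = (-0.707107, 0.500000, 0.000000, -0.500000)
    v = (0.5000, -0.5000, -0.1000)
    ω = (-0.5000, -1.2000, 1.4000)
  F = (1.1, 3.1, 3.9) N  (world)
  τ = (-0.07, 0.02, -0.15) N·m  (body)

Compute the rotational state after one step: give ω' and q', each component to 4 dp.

(τ − ω×Iω)/I = (-0.2275, 0.7750, -1.0200)
new body rate ω' = (-0.5091, -1.1690, 1.3592)
Hamilton product q⊗(0,ω) = (0.9500000, -0.2464465, 0.3985284, -1.5899498)
q + ½dt·q⊗(0,ω), renormalized = (-0.6876, 0.4947, 0.0080, -0.5314)

ω' = (-0.5091, -1.1690, 1.3592)
q' = (-0.6876, 0.4947, 0.0080, -0.5314)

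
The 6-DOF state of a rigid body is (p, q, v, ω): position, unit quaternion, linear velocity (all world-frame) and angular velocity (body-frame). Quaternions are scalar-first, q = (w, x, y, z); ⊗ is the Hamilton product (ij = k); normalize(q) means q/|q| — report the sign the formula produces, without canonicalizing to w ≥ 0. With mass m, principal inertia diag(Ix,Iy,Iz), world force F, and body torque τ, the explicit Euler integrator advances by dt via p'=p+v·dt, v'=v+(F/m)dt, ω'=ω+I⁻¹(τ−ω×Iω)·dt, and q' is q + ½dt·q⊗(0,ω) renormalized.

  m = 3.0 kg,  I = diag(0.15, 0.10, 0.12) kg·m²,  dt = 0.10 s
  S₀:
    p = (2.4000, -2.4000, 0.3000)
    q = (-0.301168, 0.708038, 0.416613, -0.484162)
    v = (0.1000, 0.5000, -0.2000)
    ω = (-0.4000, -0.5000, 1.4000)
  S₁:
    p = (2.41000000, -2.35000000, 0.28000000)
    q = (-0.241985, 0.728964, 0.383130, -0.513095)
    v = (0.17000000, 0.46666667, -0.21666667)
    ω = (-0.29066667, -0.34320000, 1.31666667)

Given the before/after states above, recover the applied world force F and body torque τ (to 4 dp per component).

Δv = v₁−v₀ = (0.07000000, -0.03333333, -0.01666667)
F = m·Δv/dt = (2.1000, -1.0000, -0.5000)
rate change Δω = (0.10933333, 0.15680000, -0.08333333)
precession coupling = (-0.0140, -0.0168, -0.0100)
I·α + gyro = (0.1500, 0.1400, -0.1100)

F = (2.1000, -1.0000, -0.5000)
τ = (0.1500, 0.1400, -0.1100)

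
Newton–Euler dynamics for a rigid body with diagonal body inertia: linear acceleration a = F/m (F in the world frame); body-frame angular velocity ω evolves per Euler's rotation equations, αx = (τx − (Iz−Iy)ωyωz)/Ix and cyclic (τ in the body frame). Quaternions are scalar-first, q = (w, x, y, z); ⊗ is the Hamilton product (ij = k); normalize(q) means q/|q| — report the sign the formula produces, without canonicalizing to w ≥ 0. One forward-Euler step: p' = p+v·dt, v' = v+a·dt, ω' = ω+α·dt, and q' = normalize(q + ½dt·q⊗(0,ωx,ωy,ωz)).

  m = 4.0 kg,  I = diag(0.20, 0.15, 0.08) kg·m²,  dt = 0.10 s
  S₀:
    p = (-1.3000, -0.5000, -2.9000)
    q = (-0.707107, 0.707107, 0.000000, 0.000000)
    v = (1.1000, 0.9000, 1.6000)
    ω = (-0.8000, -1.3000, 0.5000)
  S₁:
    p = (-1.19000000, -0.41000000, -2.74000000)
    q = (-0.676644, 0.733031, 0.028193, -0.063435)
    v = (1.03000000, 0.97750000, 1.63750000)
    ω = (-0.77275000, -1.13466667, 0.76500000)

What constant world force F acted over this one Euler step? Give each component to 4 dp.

v₁ − v₀ = (-0.07000000, 0.07750000, 0.03750000)
applied force F = (-2.8000, 3.1000, 1.5000)

F = (-2.8000, 3.1000, 1.5000)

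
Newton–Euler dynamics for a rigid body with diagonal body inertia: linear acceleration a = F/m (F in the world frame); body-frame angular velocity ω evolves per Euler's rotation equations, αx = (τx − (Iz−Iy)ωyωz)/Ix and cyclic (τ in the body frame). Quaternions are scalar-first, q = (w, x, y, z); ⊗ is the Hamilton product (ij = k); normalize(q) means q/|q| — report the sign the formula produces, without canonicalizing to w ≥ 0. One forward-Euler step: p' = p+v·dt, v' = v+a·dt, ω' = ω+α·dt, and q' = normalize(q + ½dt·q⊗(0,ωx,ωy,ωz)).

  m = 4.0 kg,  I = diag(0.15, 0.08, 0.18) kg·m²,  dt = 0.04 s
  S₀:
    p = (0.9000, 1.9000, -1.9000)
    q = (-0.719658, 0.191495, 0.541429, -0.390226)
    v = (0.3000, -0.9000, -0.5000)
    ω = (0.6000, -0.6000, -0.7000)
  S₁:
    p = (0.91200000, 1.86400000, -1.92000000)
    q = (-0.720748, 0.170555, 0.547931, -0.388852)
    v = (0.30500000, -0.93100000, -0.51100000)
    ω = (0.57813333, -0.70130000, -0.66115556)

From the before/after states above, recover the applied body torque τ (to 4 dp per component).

τ = (-0.0400, -0.1900, 0.2000)

Δω = ω₁−ω₀ = (-0.02186667, -0.10130000, 0.03884444)
I·α + gyro = (-0.0400, -0.1900, 0.2000)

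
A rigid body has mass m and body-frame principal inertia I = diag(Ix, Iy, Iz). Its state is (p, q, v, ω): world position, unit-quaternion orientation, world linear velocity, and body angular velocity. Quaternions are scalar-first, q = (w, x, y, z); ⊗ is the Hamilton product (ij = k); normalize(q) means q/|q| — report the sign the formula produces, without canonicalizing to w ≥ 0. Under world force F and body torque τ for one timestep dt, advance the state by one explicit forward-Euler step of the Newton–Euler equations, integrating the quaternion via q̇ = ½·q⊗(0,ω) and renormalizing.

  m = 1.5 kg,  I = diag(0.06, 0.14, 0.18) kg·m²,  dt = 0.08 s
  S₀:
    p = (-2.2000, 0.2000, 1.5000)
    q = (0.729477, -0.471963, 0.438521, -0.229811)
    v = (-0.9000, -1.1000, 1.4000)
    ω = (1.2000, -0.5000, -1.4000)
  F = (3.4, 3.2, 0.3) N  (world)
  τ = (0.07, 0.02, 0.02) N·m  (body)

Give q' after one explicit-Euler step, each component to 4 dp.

q⊗(0,ω) = (0.4638807, 0.1465375, -1.3012599, -1.3115115)
q' = normalize(q + ½dt·q⊗(0,ω)) = (0.7459, -0.4647, 0.3853, -0.2815)

q' = (0.7459, -0.4647, 0.3853, -0.2815)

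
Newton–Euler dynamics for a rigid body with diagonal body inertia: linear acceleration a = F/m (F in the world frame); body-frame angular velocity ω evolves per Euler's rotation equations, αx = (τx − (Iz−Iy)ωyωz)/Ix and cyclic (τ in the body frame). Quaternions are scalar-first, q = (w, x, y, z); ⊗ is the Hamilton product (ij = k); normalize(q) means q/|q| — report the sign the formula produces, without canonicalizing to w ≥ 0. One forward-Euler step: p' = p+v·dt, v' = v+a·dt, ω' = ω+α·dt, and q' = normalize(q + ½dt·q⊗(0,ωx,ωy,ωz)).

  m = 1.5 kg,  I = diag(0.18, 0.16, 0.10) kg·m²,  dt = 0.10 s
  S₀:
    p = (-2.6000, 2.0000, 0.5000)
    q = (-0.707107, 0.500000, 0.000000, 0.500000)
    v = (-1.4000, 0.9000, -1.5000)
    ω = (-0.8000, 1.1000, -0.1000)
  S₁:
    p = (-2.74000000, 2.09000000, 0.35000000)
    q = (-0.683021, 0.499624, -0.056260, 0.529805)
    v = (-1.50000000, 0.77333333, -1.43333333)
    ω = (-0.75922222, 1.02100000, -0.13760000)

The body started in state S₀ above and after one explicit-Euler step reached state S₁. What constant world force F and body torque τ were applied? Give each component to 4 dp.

Δω = ω₁−ω₀ = (0.04077778, -0.07900000, -0.03760000)
I·α + gyro = (0.0800, -0.1200, -0.0200)
Δv = v₁−v₀ = (-0.10000000, -0.12666667, 0.06666667)
m·(v₁−v₀)/dt = (-1.5000, -1.9000, 1.0000)

F = (-1.5000, -1.9000, 1.0000)
τ = (0.0800, -0.1200, -0.0200)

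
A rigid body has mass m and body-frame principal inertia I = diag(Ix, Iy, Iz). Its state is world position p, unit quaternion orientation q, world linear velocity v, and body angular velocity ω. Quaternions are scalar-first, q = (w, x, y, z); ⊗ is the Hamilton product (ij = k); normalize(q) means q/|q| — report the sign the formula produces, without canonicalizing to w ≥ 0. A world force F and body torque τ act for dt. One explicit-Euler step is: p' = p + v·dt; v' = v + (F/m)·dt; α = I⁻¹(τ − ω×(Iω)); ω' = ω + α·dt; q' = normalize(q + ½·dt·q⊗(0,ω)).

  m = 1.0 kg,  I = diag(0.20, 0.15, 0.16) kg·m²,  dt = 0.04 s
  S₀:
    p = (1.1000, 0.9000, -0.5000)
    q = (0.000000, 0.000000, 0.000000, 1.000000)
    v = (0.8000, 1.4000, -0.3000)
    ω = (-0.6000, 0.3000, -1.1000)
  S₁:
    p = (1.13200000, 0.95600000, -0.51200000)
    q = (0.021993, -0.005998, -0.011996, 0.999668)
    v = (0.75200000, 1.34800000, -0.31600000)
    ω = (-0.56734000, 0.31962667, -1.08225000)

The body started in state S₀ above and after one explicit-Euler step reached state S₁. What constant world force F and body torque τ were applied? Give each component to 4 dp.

F = (-1.2000, -1.3000, -0.4000)
τ = (0.1600, 0.1000, 0.0800)

Δω = ω₁−ω₀ = (0.03266000, 0.01962667, 0.01775000)
applied torque τ = (0.1600, 0.1000, 0.0800)
velocity change Δv = (-0.04800000, -0.05200000, -0.01600000)
F = m·Δv/dt = (-1.2000, -1.3000, -0.4000)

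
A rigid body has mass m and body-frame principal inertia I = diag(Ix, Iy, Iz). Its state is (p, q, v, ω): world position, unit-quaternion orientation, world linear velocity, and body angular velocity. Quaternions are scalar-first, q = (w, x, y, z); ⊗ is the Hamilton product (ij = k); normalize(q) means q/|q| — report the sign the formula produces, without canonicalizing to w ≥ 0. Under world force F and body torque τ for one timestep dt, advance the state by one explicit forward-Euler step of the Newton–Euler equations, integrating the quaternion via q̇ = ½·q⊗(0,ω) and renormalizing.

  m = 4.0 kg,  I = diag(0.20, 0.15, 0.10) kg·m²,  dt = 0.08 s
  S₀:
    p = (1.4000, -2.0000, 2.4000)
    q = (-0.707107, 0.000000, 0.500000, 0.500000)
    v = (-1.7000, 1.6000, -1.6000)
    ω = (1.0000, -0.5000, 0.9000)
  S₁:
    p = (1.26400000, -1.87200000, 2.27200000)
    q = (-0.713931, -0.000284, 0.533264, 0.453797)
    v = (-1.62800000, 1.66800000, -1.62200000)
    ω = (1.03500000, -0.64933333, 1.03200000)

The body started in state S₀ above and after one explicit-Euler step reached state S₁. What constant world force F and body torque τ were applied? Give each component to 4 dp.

F = (3.6000, 3.4000, -1.1000)
τ = (0.1100, -0.1900, 0.1900)

v₁ − v₀ = (0.07200000, 0.06800000, -0.02200000)
F = m·Δv/dt = (3.6000, 3.4000, -1.1000)
Δω = ω₁−ω₀ = (0.03500000, -0.14933333, 0.13200000)
ω₀×(Iω₀) = (0.0225, 0.0900, 0.0250)
applied torque τ = (0.1100, -0.1900, 0.1900)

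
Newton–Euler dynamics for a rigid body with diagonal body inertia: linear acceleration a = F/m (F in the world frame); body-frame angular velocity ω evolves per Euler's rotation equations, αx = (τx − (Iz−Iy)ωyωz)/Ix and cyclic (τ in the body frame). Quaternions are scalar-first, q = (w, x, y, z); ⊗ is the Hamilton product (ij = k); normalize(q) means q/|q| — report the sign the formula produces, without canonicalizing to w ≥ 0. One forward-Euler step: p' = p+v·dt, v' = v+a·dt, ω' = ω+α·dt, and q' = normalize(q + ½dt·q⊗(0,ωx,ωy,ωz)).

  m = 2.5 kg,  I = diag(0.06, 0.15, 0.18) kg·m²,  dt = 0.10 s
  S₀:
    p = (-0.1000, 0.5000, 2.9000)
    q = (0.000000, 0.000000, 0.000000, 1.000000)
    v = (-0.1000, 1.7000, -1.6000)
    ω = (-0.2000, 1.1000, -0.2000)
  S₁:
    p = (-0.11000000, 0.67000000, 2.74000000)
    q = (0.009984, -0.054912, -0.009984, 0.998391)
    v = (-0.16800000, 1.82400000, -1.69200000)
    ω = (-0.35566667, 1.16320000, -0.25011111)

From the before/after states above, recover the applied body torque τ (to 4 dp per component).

Δω = ω₁−ω₀ = (-0.15566667, 0.06320000, -0.05011111)
ω₀×(Iω₀) = (-0.0066, -0.0048, -0.0198)
τ = I·(Δω/dt) + ω₀×(Iω₀) = (-0.1000, 0.0900, -0.1100)

τ = (-0.1000, 0.0900, -0.1100)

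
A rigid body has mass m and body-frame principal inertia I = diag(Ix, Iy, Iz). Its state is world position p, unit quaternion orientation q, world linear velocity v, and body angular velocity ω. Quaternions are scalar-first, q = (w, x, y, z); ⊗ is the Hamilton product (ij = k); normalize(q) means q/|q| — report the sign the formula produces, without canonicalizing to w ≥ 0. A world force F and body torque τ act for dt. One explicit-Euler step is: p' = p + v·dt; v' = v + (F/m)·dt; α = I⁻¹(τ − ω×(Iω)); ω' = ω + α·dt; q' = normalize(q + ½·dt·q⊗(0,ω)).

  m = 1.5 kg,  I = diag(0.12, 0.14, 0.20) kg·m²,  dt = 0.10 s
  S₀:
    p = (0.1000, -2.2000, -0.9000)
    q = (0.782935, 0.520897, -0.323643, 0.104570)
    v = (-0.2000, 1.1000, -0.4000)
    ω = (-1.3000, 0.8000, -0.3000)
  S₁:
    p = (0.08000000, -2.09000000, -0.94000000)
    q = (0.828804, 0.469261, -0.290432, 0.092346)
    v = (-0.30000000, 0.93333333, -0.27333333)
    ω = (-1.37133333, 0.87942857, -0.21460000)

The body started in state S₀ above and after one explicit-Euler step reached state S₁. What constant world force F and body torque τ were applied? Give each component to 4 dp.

velocity change Δv = (-0.10000000, -0.16666667, 0.12666667)
applied force F = (-1.5000, -2.5000, 1.9000)
rate change Δω = (-0.07133333, 0.07942857, 0.08540000)
gyro term ω₀×Iω₀ = (-0.0144, -0.0312, -0.0208)
I·α + gyro = (-0.1000, 0.0800, 0.1500)

F = (-1.5000, -2.5000, 1.9000)
τ = (-0.1000, 0.0800, 0.1500)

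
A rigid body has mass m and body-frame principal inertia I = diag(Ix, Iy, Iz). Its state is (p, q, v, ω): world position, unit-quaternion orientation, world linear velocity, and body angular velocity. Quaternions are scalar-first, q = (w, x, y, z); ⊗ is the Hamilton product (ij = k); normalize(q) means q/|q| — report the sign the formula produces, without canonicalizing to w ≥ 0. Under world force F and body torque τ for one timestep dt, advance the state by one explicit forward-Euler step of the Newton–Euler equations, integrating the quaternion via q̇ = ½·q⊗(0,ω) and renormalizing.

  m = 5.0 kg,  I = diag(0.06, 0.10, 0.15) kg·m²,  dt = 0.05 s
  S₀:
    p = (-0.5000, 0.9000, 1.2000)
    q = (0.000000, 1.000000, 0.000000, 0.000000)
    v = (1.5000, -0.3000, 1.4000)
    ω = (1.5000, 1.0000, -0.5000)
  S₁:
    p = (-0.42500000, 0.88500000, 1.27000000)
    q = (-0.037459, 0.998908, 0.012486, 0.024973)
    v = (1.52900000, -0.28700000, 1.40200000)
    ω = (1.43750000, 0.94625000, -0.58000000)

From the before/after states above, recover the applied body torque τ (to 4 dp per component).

Δω = ω₁−ω₀ = (-0.06250000, -0.05375000, -0.08000000)
ω₀×(Iω₀) = (-0.0250, 0.0675, 0.0600)
τ = I·(Δω/dt) + ω₀×(Iω₀) = (-0.1000, -0.0400, -0.1800)

τ = (-0.1000, -0.0400, -0.1800)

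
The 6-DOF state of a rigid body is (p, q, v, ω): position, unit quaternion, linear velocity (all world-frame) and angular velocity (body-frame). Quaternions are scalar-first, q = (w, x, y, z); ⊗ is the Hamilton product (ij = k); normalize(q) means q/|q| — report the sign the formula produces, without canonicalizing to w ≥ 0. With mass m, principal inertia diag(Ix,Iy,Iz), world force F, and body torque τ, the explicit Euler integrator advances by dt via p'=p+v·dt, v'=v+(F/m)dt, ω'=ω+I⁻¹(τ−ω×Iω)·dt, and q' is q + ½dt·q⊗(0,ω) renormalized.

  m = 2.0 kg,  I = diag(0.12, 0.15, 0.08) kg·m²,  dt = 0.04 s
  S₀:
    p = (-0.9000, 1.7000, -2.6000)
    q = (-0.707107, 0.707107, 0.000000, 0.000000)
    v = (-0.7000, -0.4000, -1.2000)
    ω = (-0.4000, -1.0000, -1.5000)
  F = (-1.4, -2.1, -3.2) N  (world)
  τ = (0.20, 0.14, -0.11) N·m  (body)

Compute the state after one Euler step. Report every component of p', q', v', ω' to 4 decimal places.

p' = (-0.9280, 1.6840, -2.6480)
q' = (-0.7010, 0.7123, 0.0353, 0.0071)
v' = (-0.7280, -0.4420, -1.2640)
ω' = (-0.2983, -0.9691, -1.5610)

angular accel α = (2.5417, 0.7733, -1.5250)
ω + α·dt = (-0.2983, -0.9691, -1.5610)
2q̇ = q⊗(0,ω) = (0.2828428, 0.2828428, 1.7677675, 0.3535535)
q' = normalize(q + ½dt·q⊗(0,ω)) = (-0.7010, 0.7123, 0.0353, 0.0071)
linear accel F/m = (-0.7000, -1.0500, -1.6000)
p' = p + v·dt = (-0.9280, 1.6840, -2.6480)
v + (F/m)dt = (-0.7280, -0.4420, -1.2640)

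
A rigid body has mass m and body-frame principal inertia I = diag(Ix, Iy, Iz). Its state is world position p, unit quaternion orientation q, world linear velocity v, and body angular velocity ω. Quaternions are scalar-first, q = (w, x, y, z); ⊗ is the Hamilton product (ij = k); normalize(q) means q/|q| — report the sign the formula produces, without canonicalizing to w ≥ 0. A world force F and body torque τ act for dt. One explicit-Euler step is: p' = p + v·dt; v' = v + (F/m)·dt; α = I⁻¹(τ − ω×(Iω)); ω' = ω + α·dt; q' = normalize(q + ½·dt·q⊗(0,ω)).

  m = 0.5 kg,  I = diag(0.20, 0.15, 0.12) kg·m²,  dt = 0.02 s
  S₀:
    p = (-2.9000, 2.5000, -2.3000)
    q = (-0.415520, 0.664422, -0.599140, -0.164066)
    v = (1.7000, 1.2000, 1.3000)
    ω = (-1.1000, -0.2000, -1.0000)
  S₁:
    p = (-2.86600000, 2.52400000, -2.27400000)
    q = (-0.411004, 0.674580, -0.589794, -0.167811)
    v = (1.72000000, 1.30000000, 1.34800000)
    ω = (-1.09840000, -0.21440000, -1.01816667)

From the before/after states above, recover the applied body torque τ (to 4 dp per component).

ω₁ − ω₀ = (0.00160000, -0.01440000, -0.01816667)
applied torque τ = (0.0100, -0.0200, -0.1200)

τ = (0.0100, -0.0200, -0.1200)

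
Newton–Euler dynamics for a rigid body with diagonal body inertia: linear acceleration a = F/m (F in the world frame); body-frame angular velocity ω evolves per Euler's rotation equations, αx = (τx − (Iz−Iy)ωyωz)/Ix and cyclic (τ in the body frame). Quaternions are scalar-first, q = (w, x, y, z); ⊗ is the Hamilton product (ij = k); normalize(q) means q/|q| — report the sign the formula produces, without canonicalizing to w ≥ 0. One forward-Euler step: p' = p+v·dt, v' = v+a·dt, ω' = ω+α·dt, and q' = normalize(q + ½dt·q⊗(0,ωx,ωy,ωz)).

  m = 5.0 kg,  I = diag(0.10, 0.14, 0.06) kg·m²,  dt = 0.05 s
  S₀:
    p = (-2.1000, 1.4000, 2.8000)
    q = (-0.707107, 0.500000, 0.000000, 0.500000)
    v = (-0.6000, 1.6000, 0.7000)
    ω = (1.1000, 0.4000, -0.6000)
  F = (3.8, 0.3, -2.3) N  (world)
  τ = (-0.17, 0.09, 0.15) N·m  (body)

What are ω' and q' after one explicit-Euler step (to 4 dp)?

ω' = (1.0054, 0.4416, -0.4897)
q' = (-0.7130, 0.4753, 0.0142, 0.5153)

precession coupling ω×(Iω) = (0.0192, -0.0264, 0.0176)
angular accel α = (-1.8920, 0.8314, 2.2067)
new body rate ω' = (1.0054, 0.4416, -0.4897)
q⊗(0,ω) = (-0.2500000, -0.9778177, 0.5671572, 0.6242642)
q + ½dt·q⊗(0,ω), renormalized = (-0.7130, 0.4753, 0.0142, 0.5153)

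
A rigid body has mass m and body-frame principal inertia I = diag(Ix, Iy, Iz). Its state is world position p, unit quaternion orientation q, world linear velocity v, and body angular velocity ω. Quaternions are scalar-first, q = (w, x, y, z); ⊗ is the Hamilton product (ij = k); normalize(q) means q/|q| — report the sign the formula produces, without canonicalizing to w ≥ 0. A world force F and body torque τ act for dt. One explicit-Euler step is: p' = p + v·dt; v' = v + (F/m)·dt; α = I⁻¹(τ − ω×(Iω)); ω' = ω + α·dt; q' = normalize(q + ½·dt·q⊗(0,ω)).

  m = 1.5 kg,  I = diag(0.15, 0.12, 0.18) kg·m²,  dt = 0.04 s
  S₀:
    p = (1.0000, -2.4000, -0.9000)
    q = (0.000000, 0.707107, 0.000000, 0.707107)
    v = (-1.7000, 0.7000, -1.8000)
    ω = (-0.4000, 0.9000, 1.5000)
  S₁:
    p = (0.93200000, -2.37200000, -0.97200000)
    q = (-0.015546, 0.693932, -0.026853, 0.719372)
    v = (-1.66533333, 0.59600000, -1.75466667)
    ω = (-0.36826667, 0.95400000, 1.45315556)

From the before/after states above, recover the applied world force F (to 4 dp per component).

v₁ − v₀ = (0.03466667, -0.10400000, 0.04533333)
m·(v₁−v₀)/dt = (1.3000, -3.9000, 1.7000)

F = (1.3000, -3.9000, 1.7000)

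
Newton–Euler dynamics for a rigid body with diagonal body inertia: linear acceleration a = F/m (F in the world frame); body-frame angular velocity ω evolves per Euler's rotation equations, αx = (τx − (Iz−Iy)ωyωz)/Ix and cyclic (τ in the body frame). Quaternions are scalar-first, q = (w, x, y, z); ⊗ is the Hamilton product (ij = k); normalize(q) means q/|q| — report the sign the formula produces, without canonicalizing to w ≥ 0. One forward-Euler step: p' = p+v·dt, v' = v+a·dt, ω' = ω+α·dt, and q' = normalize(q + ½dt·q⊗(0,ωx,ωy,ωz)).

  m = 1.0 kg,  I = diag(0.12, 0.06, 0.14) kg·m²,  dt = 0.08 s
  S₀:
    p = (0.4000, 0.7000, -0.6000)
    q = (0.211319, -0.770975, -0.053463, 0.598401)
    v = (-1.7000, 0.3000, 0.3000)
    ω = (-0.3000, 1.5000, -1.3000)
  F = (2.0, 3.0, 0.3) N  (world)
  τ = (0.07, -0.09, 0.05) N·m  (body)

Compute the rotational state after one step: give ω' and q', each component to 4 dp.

ω' = (-0.1493, 1.3904, -1.2869)
q' = (0.2356, -0.8040, -0.0878, 0.5388)

angular accel α = (1.8833, -1.3700, 0.1643)
ω' = ω + α·dt = (-0.1493, 1.3904, -1.2869)
Hamilton product q⊗(0,ω) = (0.6268233, -0.8914953, -0.8648093, -1.4472161)
q + ½dt·q⊗(0,ω), renormalized = (0.2356, -0.8040, -0.0878, 0.5388)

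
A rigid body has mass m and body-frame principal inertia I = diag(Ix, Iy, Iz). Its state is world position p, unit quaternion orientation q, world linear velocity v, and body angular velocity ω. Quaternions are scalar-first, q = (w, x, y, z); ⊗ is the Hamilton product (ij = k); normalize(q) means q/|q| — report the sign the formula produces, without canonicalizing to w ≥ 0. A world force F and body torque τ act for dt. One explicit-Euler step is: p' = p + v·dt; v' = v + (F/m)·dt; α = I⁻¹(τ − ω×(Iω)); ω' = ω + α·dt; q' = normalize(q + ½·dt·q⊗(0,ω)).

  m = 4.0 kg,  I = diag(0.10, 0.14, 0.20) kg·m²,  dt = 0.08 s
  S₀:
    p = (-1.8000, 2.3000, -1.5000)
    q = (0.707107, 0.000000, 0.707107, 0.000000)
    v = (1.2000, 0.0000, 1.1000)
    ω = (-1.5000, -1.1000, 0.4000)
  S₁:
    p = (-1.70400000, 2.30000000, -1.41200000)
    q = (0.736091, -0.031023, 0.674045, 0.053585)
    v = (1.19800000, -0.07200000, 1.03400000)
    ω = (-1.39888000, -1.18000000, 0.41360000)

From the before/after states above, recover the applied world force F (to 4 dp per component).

F = (-0.1000, -3.6000, -3.3000)

velocity change Δv = (-0.00200000, -0.07200000, -0.06600000)
m·(v₁−v₀)/dt = (-0.1000, -3.6000, -3.3000)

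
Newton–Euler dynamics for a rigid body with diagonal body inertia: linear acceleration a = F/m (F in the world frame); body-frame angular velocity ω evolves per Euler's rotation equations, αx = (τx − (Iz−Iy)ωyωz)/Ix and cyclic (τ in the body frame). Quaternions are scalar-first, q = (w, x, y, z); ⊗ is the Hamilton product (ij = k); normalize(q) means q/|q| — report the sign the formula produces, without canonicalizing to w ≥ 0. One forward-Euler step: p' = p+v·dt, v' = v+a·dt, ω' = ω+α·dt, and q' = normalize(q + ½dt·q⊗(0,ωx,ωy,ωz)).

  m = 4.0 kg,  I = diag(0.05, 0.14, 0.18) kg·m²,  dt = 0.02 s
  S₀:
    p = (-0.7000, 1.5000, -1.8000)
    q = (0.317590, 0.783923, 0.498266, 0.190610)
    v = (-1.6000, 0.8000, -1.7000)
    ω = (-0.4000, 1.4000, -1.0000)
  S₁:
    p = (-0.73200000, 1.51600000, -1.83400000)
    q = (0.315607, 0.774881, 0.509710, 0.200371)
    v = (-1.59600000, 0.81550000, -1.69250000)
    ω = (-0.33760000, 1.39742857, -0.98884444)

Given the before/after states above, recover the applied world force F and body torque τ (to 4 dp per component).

Δv = v₁−v₀ = (0.00400000, 0.01550000, 0.00750000)
applied force F = (0.8000, 3.1000, 1.5000)
rate change Δω = (0.06240000, -0.00257143, 0.01115556)
precession coupling = (-0.0560, -0.0520, -0.0504)
τ = I·(Δω/dt) + ω₀×(Iω₀) = (0.1000, -0.0700, 0.0500)

F = (0.8000, 3.1000, 1.5000)
τ = (0.1000, -0.0700, 0.0500)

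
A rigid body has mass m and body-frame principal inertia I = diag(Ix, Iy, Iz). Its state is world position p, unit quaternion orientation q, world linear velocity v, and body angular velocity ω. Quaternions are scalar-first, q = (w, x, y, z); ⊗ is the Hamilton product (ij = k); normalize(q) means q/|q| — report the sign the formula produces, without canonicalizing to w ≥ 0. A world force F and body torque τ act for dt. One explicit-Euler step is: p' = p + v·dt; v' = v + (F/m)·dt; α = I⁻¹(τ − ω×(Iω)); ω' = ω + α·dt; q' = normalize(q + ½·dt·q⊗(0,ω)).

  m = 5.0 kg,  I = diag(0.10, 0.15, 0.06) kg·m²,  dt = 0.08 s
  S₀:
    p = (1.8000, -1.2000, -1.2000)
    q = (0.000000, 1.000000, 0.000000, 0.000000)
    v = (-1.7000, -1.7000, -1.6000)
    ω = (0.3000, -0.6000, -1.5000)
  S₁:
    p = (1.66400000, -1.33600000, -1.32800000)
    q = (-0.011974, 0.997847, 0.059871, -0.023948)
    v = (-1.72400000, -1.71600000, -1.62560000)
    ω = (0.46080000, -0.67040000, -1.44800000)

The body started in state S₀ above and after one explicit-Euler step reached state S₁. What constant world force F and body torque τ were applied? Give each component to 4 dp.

Δω = ω₁−ω₀ = (0.16080000, -0.07040000, 0.05200000)
I·α + gyro = (0.1200, -0.1500, 0.0300)
v₁ − v₀ = (-0.02400000, -0.01600000, -0.02560000)
F = m·Δv/dt = (-1.5000, -1.0000, -1.6000)

F = (-1.5000, -1.0000, -1.6000)
τ = (0.1200, -0.1500, 0.0300)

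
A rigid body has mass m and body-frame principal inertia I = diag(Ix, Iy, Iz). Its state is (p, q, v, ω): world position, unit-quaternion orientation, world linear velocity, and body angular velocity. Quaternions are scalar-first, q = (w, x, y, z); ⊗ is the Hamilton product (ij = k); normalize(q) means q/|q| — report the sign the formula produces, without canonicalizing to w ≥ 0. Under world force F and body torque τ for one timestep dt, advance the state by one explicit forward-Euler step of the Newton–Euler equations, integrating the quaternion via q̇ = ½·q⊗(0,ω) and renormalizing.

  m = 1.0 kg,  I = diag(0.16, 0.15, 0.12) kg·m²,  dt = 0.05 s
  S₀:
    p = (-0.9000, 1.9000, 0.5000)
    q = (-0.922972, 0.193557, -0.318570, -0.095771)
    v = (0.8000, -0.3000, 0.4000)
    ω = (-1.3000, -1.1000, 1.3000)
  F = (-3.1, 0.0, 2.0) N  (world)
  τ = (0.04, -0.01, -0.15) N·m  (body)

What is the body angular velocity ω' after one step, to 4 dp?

(τ − ω×Iω)/I = (-0.0181, 0.3840, -1.1308)
ω' = ω + α·dt = (-1.3009, -1.0808, 1.2435)

ω' = (-1.3009, -1.0808, 1.2435)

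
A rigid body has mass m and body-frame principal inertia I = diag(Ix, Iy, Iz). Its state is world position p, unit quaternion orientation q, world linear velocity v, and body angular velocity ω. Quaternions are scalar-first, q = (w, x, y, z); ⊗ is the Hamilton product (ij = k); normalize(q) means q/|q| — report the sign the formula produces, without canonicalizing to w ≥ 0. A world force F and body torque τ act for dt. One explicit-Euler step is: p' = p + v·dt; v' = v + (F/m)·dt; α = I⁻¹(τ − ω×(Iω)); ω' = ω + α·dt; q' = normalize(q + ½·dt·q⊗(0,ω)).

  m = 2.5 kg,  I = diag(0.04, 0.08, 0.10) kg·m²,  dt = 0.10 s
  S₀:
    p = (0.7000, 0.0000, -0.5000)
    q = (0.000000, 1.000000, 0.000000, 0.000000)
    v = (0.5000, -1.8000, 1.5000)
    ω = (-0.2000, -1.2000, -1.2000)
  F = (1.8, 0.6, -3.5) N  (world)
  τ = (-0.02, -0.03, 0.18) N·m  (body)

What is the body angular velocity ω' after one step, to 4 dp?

ω' = (-0.3220, -1.2195, -1.0296)

α = I⁻¹(τ − ω×Iω) = (-1.2200, -0.1950, 1.7040)
ω' = ω + α·dt = (-0.3220, -1.2195, -1.0296)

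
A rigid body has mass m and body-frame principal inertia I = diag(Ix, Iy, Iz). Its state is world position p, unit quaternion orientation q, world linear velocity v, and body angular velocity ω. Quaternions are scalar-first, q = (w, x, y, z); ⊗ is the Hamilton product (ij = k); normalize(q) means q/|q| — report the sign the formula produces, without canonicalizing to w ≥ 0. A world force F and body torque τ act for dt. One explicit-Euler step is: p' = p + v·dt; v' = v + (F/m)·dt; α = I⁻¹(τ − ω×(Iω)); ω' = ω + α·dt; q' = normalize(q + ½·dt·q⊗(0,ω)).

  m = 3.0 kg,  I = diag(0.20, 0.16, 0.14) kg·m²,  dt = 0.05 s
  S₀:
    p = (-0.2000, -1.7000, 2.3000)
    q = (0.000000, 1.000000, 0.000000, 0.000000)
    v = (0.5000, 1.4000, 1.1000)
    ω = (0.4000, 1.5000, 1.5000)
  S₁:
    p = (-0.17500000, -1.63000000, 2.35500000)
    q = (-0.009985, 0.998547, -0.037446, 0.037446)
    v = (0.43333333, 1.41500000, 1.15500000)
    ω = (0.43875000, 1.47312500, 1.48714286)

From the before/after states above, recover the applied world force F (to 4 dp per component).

F = (-4.0000, 0.9000, 3.3000)

Δv = v₁−v₀ = (-0.06666667, 0.01500000, 0.05500000)
applied force F = (-4.0000, 0.9000, 3.3000)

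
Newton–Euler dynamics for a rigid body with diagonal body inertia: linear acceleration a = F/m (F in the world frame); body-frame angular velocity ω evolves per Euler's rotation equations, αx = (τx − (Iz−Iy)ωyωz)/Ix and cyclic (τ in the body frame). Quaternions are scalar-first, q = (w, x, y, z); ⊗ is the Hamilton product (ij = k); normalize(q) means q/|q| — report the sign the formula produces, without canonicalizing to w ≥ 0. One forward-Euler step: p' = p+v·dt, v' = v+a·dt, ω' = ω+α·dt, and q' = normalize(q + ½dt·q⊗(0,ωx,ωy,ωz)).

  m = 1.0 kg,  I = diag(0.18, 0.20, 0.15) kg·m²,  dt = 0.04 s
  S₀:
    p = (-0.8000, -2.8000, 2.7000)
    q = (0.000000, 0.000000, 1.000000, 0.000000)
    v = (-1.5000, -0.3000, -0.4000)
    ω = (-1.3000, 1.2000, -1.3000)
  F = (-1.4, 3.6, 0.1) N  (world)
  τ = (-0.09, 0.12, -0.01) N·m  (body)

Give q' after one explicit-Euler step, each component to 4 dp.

q' = (-0.0240, -0.0260, 0.9990, 0.0260)

q⊗(0,ω) = (-1.2000000, -1.3000000, 0.0000000, 1.3000000)
q' = normalize(q + ½dt·q⊗(0,ω)) = (-0.0240, -0.0260, 0.9990, 0.0260)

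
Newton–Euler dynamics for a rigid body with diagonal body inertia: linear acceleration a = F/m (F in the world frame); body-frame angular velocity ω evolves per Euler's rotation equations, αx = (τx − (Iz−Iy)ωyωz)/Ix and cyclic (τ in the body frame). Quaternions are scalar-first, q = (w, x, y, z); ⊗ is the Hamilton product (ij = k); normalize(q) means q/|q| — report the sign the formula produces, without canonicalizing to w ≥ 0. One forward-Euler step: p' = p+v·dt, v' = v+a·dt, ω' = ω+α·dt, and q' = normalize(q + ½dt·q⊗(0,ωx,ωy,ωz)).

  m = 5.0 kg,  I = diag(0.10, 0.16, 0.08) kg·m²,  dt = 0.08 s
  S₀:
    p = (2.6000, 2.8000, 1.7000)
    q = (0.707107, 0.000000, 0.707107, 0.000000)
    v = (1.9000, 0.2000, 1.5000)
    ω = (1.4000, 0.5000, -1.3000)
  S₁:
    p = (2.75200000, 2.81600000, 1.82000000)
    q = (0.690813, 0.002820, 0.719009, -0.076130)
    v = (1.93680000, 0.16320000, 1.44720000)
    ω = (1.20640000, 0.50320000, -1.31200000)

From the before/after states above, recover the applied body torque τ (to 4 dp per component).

ω₁ − ω₀ = (-0.19360000, 0.00320000, -0.01200000)
applied torque τ = (-0.1900, -0.0300, 0.0300)

τ = (-0.1900, -0.0300, 0.0300)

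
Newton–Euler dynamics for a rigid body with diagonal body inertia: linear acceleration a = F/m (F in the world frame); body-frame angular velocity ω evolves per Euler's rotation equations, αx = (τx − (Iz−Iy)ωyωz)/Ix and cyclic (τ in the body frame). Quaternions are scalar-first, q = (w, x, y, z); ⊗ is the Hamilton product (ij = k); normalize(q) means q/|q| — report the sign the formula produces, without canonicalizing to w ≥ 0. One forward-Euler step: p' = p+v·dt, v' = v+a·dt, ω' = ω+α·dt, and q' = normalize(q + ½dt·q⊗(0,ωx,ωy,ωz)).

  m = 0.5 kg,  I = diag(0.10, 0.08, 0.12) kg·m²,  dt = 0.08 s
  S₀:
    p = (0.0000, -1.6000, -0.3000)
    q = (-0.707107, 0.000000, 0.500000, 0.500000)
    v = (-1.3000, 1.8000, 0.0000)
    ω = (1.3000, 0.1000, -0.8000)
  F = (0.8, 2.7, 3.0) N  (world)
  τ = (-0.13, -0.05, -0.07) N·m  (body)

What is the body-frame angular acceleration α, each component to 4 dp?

precession coupling ω×(Iω) = (-0.0032, 0.0208, -0.0026)
α = I⁻¹(τ − ω×Iω) = (-1.2680, -0.8850, -0.5617)

α = (-1.2680, -0.8850, -0.5617)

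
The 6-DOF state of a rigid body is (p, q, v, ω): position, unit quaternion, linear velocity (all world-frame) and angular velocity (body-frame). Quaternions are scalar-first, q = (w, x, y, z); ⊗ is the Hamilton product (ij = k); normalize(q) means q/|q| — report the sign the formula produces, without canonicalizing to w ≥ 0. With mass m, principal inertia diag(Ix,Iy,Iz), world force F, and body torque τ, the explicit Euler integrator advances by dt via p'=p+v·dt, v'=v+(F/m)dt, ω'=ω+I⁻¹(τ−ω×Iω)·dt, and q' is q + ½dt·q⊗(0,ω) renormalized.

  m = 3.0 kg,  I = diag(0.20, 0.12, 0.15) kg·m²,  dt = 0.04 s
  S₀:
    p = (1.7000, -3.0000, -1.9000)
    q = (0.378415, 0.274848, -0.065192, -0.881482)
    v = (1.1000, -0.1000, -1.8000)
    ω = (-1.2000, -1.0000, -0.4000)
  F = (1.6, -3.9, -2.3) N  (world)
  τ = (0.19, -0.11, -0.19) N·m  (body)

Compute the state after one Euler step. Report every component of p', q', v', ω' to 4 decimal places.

p' = (1.7440, -3.0040, -1.9720)
q' = (0.3765, 0.2485, -0.0494, -0.8911)
v' = (1.1213, -0.1520, -1.8307)
ω' = (-1.1644, -1.0447, -0.4251)

a = F/m = (0.5333, -1.3000, -0.7667)
p + v·dt = (1.7440, -3.0040, -1.9720)
v + (F/m)dt = (1.1213, -0.1520, -1.8307)
gyro term ω×Iω = (0.0120, 0.0240, -0.0960)
angular accel α = (0.8900, -1.1167, -0.6267)
ω + α·dt = (-1.1644, -1.0447, -0.4251)
Hamilton product q⊗(0,ω) = (-0.0879672, -1.3095032, 0.7893026, -0.5044444)
updated quaternion q' = (0.3765, 0.2485, -0.0494, -0.8911)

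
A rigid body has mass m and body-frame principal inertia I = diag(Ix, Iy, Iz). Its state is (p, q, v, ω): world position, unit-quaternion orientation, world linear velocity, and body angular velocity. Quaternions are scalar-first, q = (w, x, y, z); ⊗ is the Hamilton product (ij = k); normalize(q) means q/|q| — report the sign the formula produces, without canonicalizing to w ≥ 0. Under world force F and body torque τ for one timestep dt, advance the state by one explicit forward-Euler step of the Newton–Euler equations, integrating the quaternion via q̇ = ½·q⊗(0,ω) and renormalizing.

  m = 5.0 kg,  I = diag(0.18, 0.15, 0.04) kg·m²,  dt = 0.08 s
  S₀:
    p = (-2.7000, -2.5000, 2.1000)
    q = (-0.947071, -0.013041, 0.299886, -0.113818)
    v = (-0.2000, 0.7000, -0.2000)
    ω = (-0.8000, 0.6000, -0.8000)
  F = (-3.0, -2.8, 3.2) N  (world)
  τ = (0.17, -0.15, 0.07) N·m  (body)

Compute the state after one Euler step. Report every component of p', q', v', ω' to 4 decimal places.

a = (-0.6000, -0.5600, 0.6400)
p' = p + v·dt = (-2.7160, -2.4440, 2.0840)
new velocity v' = (-0.2480, 0.6552, -0.1488)
α = I⁻¹(τ − ω×Iω) = (0.6511, -1.5973, 1.3900)
ω + α·dt = (-0.7479, 0.4722, -0.6888)
Hamilton product q⊗(0,ω) = (-0.2814188, 0.5860388, -0.4876210, 0.9897410)
q + ½dt·q⊗(0,ω), renormalized = (-0.9571, 0.0104, 0.2800, -0.0741)

p' = (-2.7160, -2.4440, 2.0840)
q' = (-0.9571, 0.0104, 0.2800, -0.0741)
v' = (-0.2480, 0.6552, -0.1488)
ω' = (-0.7479, 0.4722, -0.6888)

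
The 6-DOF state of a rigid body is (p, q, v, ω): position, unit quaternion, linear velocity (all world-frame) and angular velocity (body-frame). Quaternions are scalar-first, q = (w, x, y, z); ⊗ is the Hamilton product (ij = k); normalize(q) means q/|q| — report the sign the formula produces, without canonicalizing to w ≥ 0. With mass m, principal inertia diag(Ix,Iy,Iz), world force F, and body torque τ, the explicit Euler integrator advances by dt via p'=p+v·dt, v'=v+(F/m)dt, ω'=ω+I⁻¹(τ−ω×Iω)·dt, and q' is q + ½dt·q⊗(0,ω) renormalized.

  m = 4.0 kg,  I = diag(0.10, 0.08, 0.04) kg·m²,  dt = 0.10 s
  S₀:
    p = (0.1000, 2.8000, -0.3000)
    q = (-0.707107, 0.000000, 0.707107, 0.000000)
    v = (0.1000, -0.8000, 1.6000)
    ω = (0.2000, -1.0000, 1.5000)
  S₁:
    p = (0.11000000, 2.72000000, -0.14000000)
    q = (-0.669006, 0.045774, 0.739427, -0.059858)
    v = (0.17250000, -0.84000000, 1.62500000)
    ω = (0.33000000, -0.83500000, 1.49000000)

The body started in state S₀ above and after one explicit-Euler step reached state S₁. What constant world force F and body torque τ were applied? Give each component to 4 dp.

F = (2.9000, -1.6000, 1.0000)
τ = (0.1900, 0.1500, 0.0000)

rate change Δω = (0.13000000, 0.16500000, -0.01000000)
gyro term ω₀×Iω₀ = (0.0600, 0.0180, 0.0040)
I·α + gyro = (0.1900, 0.1500, 0.0000)
v₁ − v₀ = (0.07250000, -0.04000000, 0.02500000)
F = m·Δv/dt = (2.9000, -1.6000, 1.0000)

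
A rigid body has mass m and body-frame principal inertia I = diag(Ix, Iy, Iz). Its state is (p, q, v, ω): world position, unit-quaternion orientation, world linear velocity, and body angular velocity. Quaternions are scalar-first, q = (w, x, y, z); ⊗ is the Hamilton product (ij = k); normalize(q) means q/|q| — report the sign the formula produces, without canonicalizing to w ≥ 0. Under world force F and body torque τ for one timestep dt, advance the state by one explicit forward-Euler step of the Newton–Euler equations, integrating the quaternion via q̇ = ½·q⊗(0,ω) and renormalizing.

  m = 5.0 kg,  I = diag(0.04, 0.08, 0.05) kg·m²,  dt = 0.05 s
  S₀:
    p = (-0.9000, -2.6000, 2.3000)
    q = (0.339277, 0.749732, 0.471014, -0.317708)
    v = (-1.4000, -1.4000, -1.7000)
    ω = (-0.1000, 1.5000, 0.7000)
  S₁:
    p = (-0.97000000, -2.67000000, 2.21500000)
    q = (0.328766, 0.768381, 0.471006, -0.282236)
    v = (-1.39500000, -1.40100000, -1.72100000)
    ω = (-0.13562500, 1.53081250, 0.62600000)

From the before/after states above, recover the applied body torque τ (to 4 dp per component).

rate change Δω = (-0.03562500, 0.03081250, -0.07400000)
precession coupling = (-0.0315, 0.0007, -0.0060)
I·α + gyro = (-0.0600, 0.0500, -0.0800)

τ = (-0.0600, 0.0500, -0.0800)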